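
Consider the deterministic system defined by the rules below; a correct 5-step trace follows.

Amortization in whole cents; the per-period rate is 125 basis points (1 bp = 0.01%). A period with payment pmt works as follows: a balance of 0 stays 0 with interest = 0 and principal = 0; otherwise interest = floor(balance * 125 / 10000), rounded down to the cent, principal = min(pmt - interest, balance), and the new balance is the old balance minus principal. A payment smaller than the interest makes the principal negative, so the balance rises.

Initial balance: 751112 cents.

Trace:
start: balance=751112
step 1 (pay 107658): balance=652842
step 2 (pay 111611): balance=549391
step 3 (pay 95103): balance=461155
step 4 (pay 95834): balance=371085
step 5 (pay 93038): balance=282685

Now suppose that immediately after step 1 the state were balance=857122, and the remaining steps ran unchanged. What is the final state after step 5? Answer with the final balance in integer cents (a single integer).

state after step 1 := balance=857122
step 2 (pay 111611): balance=756225
step 3 (pay 95103): balance=670574
step 4 (pay 95834): balance=583122
step 5 (pay 93038): balance=497373

497373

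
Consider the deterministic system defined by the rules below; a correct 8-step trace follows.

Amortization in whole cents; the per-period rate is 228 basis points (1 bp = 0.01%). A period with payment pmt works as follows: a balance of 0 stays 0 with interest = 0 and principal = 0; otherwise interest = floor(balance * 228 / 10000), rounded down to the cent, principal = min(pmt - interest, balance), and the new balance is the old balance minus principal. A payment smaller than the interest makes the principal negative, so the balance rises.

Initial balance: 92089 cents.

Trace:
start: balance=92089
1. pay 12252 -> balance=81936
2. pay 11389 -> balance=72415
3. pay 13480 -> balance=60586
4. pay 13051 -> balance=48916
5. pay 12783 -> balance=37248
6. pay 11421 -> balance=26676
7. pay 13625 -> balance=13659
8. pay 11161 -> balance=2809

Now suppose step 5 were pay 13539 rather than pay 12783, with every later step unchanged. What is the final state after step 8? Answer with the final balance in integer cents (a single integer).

(re-executing from step 5 with the substitution; state before step 5: balance=48916)
5. pay 13539 -> balance=36492
6. pay 11421 -> balance=25903
7. pay 13625 -> balance=12868
8. pay 11161 -> balance=2000

2000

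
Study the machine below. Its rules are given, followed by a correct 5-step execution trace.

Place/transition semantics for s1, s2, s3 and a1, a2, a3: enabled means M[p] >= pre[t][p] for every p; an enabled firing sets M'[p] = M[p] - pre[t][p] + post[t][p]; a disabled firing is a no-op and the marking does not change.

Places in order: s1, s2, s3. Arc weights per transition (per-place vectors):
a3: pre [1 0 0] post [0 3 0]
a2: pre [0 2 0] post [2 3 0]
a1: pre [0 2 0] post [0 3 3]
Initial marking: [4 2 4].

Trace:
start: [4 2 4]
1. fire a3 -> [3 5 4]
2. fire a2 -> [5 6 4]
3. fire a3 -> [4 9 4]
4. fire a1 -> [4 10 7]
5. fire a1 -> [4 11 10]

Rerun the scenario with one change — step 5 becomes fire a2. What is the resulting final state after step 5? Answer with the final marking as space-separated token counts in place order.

(re-executing from step 5 with the substitution; state before step 5: [4 10 7])
5. fire a2 -> [6 11 7]

6 11 7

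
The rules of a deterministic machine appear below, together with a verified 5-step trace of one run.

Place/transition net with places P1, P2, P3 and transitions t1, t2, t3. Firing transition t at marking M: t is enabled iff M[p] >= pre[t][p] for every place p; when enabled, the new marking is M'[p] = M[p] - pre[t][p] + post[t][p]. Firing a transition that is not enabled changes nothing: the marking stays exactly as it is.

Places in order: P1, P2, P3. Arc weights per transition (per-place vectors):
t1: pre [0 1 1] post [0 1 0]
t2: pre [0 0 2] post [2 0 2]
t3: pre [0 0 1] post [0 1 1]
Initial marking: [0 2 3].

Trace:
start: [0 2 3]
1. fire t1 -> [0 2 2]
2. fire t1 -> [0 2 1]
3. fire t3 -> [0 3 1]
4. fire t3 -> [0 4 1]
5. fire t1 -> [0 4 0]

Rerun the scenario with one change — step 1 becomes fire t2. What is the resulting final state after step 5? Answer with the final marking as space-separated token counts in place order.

2 4 1

(re-executing from step 1 with the substitution; state before step 1: [0 2 3])
1. fire t2 -> [2 2 3]
2. fire t1 -> [2 2 2]
3. fire t3 -> [2 3 2]
4. fire t3 -> [2 4 2]
5. fire t1 -> [2 4 1]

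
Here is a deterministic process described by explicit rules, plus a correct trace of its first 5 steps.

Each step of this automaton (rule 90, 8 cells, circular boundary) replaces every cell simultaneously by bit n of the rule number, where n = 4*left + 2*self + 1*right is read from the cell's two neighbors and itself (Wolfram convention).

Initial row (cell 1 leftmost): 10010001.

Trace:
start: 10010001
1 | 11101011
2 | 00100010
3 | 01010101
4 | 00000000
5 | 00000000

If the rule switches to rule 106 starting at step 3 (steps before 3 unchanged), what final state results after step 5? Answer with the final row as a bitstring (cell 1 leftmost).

00010001

(re-executing steps 3..5 under rule 106; state before step 3: 00100010)
3 | 01000100
4 | 10001000
5 | 00010001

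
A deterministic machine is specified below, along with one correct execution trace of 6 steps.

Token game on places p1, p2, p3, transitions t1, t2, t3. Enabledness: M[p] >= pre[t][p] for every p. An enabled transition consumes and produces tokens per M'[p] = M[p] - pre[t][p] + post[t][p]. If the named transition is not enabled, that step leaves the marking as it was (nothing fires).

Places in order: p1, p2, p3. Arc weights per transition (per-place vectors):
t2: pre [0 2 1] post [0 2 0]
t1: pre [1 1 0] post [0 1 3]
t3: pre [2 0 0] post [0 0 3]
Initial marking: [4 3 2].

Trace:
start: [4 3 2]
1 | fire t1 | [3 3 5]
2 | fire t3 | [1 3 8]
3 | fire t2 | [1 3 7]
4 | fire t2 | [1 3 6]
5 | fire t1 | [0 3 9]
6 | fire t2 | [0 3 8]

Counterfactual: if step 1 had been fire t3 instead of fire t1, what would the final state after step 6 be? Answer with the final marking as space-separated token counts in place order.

0 3 5

(re-executing from step 1 with the substitution; state before step 1: [4 3 2])
1 | fire t3 | [2 3 5]
2 | fire t3 | [0 3 8]
3 | fire t2 | [0 3 7]
4 | fire t2 | [0 3 6]
5 | fire t1 | [0 3 6]
6 | fire t2 | [0 3 5]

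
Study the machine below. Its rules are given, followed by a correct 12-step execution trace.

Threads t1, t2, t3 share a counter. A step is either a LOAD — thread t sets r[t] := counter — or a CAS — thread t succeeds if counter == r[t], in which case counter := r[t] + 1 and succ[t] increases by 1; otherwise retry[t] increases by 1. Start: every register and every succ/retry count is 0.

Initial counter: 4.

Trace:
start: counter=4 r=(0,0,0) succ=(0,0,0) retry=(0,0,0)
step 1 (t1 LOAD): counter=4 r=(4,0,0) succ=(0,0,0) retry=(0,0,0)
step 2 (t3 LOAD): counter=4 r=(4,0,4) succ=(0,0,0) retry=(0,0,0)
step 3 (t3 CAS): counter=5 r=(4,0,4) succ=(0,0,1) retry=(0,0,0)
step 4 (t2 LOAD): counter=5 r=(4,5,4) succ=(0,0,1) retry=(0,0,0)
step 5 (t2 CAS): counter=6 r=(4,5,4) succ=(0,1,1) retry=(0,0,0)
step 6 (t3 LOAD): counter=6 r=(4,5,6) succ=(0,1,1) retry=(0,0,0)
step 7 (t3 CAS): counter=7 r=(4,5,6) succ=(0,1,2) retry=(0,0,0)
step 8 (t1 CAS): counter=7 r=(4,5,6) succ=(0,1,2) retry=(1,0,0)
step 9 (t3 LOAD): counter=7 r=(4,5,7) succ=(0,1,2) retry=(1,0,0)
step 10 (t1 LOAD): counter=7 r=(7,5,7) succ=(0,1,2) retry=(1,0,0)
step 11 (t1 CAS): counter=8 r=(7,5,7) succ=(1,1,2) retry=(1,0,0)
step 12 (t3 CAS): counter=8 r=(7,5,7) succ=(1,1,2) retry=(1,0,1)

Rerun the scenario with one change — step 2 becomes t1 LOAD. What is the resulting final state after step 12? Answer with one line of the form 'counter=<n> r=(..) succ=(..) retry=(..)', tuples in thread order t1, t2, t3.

(re-executing from step 2 with the substitution; state before step 2: counter=4 r=(4,0,0) succ=(0,0,0) retry=(0,0,0))
step 2 (t1 LOAD): counter=4 r=(4,0,0) succ=(0,0,0) retry=(0,0,0)
step 3 (t3 CAS): counter=4 r=(4,0,0) succ=(0,0,0) retry=(0,0,1)
step 4 (t2 LOAD): counter=4 r=(4,4,0) succ=(0,0,0) retry=(0,0,1)
step 5 (t2 CAS): counter=5 r=(4,4,0) succ=(0,1,0) retry=(0,0,1)
step 6 (t3 LOAD): counter=5 r=(4,4,5) succ=(0,1,0) retry=(0,0,1)
step 7 (t3 CAS): counter=6 r=(4,4,5) succ=(0,1,1) retry=(0,0,1)
step 8 (t1 CAS): counter=6 r=(4,4,5) succ=(0,1,1) retry=(1,0,1)
step 9 (t3 LOAD): counter=6 r=(4,4,6) succ=(0,1,1) retry=(1,0,1)
step 10 (t1 LOAD): counter=6 r=(6,4,6) succ=(0,1,1) retry=(1,0,1)
step 11 (t1 CAS): counter=7 r=(6,4,6) succ=(1,1,1) retry=(1,0,1)
step 12 (t3 CAS): counter=7 r=(6,4,6) succ=(1,1,1) retry=(1,0,2)

counter=7 r=(6,4,6) succ=(1,1,1) retry=(1,0,2)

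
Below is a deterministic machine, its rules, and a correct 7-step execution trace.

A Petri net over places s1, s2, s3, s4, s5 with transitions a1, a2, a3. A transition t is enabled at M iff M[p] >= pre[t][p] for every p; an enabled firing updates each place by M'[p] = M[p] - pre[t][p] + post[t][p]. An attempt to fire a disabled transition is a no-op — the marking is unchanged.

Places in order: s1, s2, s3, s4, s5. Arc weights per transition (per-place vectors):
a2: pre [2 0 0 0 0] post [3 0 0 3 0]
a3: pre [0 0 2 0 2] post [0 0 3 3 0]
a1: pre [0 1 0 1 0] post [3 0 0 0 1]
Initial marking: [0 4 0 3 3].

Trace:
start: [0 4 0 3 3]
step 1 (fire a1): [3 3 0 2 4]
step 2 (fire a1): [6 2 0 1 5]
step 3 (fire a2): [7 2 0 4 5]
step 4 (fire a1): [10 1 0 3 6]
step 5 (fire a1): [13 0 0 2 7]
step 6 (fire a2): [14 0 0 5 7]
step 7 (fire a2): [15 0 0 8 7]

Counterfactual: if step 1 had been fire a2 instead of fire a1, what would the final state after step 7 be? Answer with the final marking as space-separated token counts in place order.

12 1 0 9 6

(re-executing from step 1 with the substitution; state before step 1: [0 4 0 3 3])
step 1 (fire a2): [0 4 0 3 3]
step 2 (fire a1): [3 3 0 2 4]
step 3 (fire a2): [4 3 0 5 4]
step 4 (fire a1): [7 2 0 4 5]
step 5 (fire a1): [10 1 0 3 6]
step 6 (fire a2): [11 1 0 6 6]
step 7 (fire a2): [12 1 0 9 6]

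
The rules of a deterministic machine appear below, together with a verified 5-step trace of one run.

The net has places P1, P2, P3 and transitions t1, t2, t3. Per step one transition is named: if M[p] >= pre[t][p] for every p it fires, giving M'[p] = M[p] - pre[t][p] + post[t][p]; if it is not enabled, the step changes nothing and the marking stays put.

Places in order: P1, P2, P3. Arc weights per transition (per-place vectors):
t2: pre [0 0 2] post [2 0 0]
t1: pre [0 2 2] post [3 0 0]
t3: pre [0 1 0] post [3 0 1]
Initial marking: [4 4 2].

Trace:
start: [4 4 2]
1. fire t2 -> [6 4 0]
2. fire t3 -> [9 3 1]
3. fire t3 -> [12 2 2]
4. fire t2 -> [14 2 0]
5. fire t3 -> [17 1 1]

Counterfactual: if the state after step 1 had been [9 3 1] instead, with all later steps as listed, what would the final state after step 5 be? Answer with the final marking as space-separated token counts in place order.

20 0 2

state after step 1 := [9 3 1]
2. fire t3 -> [12 2 2]
3. fire t3 -> [15 1 3]
4. fire t2 -> [17 1 1]
5. fire t3 -> [20 0 2]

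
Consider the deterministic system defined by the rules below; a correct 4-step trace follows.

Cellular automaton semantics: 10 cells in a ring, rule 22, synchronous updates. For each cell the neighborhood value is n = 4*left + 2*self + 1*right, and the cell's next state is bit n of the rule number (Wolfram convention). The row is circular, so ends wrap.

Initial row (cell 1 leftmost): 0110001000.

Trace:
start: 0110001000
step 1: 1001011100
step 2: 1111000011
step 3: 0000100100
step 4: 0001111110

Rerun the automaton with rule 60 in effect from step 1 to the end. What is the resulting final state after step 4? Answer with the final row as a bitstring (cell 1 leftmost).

1110010000

(re-executing steps 1..4 under rule 60; state before step 1: 0110001000)
step 1: 0101001100
step 2: 0111101010
step 3: 0100011111
step 4: 1110010000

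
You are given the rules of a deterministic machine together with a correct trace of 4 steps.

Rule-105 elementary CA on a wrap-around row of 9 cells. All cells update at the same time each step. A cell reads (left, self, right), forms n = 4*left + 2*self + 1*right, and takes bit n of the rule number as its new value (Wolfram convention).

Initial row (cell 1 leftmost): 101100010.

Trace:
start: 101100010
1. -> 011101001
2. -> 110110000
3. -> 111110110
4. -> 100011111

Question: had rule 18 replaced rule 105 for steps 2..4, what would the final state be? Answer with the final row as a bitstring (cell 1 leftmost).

(re-executing steps 2..4 under rule 18; state before step 2: 011101001)
2. -> 000000110
3. -> 000001001
4. -> 100010110

100010110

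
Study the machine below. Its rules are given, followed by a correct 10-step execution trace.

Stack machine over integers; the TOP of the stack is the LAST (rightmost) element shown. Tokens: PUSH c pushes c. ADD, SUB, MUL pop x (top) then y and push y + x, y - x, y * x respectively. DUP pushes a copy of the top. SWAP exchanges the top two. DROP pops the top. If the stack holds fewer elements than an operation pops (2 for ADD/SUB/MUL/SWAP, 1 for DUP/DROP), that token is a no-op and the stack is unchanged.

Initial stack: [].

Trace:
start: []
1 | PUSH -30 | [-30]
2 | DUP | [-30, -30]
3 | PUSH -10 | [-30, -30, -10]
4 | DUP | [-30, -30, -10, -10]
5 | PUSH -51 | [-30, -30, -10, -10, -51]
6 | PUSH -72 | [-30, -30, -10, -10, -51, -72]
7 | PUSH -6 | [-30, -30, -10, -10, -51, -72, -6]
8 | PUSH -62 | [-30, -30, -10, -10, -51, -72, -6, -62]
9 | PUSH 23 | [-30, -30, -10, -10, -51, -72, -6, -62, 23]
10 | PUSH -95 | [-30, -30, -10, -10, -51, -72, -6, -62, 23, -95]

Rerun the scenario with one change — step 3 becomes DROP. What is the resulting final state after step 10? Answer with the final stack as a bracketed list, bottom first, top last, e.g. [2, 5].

[-30, -30, -51, -72, -6, -62, 23, -95]

(re-executing from step 3 with the substitution; state before step 3: [-30, -30])
3 | DROP | [-30]
4 | DUP | [-30, -30]
5 | PUSH -51 | [-30, -30, -51]
6 | PUSH -72 | [-30, -30, -51, -72]
7 | PUSH -6 | [-30, -30, -51, -72, -6]
8 | PUSH -62 | [-30, -30, -51, -72, -6, -62]
9 | PUSH 23 | [-30, -30, -51, -72, -6, -62, 23]
10 | PUSH -95 | [-30, -30, -51, -72, -6, -62, 23, -95]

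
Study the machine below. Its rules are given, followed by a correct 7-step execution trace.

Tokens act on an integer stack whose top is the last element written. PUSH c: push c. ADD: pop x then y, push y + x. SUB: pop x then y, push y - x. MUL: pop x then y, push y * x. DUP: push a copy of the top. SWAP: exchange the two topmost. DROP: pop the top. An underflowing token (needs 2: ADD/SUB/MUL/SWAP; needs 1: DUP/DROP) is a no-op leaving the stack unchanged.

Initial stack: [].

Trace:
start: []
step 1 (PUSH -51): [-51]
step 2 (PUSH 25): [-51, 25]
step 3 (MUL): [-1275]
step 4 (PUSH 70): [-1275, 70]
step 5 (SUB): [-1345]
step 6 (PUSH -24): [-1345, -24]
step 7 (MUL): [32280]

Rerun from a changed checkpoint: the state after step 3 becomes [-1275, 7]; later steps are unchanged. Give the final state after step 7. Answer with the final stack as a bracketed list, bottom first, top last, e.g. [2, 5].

[-1275, 1512]

state after step 3 := [-1275, 7]
step 4 (PUSH 70): [-1275, 7, 70]
step 5 (SUB): [-1275, -63]
step 6 (PUSH -24): [-1275, -63, -24]
step 7 (MUL): [-1275, 1512]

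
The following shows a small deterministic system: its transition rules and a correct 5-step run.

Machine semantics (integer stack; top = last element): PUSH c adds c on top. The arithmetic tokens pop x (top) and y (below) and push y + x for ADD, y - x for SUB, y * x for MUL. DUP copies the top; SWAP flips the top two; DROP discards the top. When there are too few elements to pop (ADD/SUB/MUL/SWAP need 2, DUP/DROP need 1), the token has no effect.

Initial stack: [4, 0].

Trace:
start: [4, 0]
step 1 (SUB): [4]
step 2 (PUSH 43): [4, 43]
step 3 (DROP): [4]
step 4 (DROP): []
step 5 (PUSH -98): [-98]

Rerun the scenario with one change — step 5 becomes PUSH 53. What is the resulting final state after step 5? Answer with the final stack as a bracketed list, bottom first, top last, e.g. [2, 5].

[53]

(re-executing from step 5 with the substitution; state before step 5: [])
step 5 (PUSH 53): [53]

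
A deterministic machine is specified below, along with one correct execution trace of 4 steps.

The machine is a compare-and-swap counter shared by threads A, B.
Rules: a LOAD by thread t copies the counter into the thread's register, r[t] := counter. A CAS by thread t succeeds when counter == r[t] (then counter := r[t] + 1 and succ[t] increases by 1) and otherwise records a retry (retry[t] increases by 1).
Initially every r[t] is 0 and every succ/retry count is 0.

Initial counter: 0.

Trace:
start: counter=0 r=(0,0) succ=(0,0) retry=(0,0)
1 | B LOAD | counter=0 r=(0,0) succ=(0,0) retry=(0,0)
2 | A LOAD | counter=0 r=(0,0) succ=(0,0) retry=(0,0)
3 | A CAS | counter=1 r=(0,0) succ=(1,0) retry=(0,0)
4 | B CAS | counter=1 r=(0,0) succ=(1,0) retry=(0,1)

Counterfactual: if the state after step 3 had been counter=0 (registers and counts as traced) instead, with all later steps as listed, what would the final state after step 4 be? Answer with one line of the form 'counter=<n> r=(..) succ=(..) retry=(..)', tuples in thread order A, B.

state after step 3 := counter=0 r=(0,0) succ=(1,0) retry=(0,0)
4 | B CAS | counter=1 r=(0,0) succ=(1,1) retry=(0,0)

counter=1 r=(0,0) succ=(1,1) retry=(0,0)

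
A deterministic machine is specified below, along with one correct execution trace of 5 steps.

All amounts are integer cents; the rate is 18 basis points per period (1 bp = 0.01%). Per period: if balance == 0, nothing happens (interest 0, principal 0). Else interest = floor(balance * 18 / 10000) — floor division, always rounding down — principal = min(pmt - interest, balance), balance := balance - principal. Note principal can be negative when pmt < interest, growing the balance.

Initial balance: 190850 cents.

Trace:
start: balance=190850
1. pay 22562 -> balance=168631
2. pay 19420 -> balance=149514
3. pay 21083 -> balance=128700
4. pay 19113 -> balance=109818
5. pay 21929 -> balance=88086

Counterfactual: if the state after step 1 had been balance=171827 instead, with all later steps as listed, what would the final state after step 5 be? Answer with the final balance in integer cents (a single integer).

state after step 1 := balance=171827
2. pay 19420 -> balance=152716
3. pay 21083 -> balance=131907
4. pay 19113 -> balance=113031
5. pay 21929 -> balance=91305

91305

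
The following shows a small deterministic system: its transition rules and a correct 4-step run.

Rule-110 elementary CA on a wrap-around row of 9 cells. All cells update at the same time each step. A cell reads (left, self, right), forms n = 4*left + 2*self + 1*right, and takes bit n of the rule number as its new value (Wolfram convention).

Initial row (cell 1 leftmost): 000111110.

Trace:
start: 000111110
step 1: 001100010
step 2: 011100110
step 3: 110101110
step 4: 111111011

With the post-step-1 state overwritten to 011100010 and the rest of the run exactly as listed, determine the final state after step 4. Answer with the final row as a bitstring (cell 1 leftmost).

000111000

state after step 1 := 011100010
step 2: 110100110
step 3: 111101111
step 4: 000111000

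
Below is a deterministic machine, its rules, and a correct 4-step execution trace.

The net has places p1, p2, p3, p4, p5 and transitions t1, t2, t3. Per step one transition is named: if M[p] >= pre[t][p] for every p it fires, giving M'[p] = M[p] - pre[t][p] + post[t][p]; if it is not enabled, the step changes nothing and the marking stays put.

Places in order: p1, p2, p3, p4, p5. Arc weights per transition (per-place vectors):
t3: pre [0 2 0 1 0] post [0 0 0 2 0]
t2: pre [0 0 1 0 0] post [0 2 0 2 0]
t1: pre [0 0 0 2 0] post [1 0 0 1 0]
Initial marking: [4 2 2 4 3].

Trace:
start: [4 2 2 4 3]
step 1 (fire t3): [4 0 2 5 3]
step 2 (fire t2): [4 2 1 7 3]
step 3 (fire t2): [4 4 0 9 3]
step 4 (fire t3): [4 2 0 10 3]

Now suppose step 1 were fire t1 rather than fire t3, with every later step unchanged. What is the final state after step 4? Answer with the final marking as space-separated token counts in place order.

5 4 0 8 3

(re-executing from step 1 with the substitution; state before step 1: [4 2 2 4 3])
step 1 (fire t1): [5 2 2 3 3]
step 2 (fire t2): [5 4 1 5 3]
step 3 (fire t2): [5 6 0 7 3]
step 4 (fire t3): [5 4 0 8 3]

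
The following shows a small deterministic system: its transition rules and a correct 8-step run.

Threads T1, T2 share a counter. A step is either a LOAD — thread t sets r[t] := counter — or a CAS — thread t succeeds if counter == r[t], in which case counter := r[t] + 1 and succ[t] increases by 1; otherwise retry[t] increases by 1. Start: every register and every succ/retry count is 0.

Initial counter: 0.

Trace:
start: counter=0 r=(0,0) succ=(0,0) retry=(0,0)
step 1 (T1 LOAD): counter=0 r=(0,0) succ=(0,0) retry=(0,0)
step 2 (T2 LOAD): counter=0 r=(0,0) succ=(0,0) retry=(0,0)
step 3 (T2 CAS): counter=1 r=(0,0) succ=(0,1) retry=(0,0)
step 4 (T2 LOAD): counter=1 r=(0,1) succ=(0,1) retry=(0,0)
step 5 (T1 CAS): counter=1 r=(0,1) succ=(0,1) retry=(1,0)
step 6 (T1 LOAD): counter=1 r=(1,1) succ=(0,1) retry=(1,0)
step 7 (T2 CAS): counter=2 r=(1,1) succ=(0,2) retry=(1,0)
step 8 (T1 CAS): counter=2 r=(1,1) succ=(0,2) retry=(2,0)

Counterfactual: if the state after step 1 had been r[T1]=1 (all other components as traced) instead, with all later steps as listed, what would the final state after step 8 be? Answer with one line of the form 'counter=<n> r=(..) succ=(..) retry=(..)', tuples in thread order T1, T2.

counter=3 r=(2,1) succ=(2,1) retry=(0,1)

state after step 1 := counter=0 r=(1,0) succ=(0,0) retry=(0,0)
step 2 (T2 LOAD): counter=0 r=(1,0) succ=(0,0) retry=(0,0)
step 3 (T2 CAS): counter=1 r=(1,0) succ=(0,1) retry=(0,0)
step 4 (T2 LOAD): counter=1 r=(1,1) succ=(0,1) retry=(0,0)
step 5 (T1 CAS): counter=2 r=(1,1) succ=(1,1) retry=(0,0)
step 6 (T1 LOAD): counter=2 r=(2,1) succ=(1,1) retry=(0,0)
step 7 (T2 CAS): counter=2 r=(2,1) succ=(1,1) retry=(0,1)
step 8 (T1 CAS): counter=3 r=(2,1) succ=(2,1) retry=(0,1)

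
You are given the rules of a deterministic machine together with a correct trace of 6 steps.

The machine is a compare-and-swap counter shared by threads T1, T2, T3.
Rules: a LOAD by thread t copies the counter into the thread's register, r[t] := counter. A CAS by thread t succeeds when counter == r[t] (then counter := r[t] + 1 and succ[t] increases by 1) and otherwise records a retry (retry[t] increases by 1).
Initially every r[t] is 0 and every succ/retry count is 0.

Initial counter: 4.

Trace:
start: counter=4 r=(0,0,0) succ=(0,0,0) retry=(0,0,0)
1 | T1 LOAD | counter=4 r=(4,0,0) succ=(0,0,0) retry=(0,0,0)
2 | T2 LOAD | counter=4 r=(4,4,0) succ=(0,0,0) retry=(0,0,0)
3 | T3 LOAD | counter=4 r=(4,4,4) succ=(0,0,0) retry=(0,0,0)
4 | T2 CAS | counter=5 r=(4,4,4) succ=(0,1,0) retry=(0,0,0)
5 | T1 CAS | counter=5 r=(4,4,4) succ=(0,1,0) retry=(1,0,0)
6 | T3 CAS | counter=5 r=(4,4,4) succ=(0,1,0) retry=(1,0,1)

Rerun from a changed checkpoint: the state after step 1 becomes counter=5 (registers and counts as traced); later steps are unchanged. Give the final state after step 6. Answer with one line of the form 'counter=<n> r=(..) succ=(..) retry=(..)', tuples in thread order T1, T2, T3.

state after step 1 := counter=5 r=(4,0,0) succ=(0,0,0) retry=(0,0,0)
2 | T2 LOAD | counter=5 r=(4,5,0) succ=(0,0,0) retry=(0,0,0)
3 | T3 LOAD | counter=5 r=(4,5,5) succ=(0,0,0) retry=(0,0,0)
4 | T2 CAS | counter=6 r=(4,5,5) succ=(0,1,0) retry=(0,0,0)
5 | T1 CAS | counter=6 r=(4,5,5) succ=(0,1,0) retry=(1,0,0)
6 | T3 CAS | counter=6 r=(4,5,5) succ=(0,1,0) retry=(1,0,1)

counter=6 r=(4,5,5) succ=(0,1,0) retry=(1,0,1)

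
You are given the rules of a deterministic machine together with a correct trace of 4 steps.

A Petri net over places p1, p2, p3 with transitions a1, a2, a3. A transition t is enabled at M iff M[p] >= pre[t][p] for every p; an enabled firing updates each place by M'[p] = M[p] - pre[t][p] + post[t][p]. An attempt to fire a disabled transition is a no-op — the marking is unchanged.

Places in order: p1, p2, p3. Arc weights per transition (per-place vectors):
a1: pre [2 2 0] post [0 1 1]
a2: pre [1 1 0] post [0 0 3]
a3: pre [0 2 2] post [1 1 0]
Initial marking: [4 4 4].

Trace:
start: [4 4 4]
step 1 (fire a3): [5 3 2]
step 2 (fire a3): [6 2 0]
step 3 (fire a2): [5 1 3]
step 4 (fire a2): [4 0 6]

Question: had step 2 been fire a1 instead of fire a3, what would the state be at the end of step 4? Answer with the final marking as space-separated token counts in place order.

1 0 9

(re-executing from step 2 with the substitution; state before step 2: [5 3 2])
step 2 (fire a1): [3 2 3]
step 3 (fire a2): [2 1 6]
step 4 (fire a2): [1 0 9]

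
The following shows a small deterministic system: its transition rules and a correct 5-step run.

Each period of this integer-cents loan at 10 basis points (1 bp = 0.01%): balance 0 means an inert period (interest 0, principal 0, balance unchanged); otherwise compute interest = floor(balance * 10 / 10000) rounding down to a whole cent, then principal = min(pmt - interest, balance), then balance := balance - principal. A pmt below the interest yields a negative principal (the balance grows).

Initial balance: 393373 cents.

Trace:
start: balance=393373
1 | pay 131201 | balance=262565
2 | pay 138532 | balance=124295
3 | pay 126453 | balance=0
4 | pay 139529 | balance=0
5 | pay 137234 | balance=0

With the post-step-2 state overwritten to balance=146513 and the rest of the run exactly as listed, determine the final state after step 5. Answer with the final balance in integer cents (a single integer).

0

state after step 2 := balance=146513
3 | pay 126453 | balance=20206
4 | pay 139529 | balance=0
5 | pay 137234 | balance=0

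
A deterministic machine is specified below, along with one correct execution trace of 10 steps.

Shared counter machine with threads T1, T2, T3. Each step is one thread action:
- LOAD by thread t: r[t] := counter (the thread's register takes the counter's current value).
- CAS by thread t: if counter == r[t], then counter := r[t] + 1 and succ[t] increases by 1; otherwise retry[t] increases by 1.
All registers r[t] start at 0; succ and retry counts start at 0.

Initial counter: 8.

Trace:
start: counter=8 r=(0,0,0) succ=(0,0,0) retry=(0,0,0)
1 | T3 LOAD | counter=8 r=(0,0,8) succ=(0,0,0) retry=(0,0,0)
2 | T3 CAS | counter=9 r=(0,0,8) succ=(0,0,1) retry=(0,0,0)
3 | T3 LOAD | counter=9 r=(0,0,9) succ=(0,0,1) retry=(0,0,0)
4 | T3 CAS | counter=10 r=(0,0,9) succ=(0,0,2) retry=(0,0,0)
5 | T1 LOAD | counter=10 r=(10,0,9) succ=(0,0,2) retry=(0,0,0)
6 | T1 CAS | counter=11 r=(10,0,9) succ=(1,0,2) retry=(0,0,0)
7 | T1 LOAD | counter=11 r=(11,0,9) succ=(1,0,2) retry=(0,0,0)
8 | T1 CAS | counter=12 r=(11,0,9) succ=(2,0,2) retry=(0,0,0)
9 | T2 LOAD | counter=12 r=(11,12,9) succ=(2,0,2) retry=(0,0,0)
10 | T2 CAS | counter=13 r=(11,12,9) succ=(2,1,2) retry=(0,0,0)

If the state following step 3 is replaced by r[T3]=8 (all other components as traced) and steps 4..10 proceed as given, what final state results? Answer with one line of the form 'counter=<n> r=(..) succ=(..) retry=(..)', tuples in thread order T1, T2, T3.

state after step 3 := counter=9 r=(0,0,8) succ=(0,0,1) retry=(0,0,0)
4 | T3 CAS | counter=9 r=(0,0,8) succ=(0,0,1) retry=(0,0,1)
5 | T1 LOAD | counter=9 r=(9,0,8) succ=(0,0,1) retry=(0,0,1)
6 | T1 CAS | counter=10 r=(9,0,8) succ=(1,0,1) retry=(0,0,1)
7 | T1 LOAD | counter=10 r=(10,0,8) succ=(1,0,1) retry=(0,0,1)
8 | T1 CAS | counter=11 r=(10,0,8) succ=(2,0,1) retry=(0,0,1)
9 | T2 LOAD | counter=11 r=(10,11,8) succ=(2,0,1) retry=(0,0,1)
10 | T2 CAS | counter=12 r=(10,11,8) succ=(2,1,1) retry=(0,0,1)

counter=12 r=(10,11,8) succ=(2,1,1) retry=(0,0,1)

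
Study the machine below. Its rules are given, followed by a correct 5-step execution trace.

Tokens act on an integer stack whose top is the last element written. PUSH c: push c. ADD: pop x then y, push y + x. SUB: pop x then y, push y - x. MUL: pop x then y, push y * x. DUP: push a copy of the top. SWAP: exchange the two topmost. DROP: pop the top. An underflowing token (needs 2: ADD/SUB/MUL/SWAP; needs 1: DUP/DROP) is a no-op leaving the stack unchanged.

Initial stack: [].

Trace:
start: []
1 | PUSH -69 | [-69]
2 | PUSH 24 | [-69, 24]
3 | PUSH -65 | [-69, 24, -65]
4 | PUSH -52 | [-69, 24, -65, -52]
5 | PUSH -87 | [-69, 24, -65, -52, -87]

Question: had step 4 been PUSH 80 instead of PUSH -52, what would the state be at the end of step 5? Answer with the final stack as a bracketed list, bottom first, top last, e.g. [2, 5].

(re-executing from step 4 with the substitution; state before step 4: [-69, 24, -65])
4 | PUSH 80 | [-69, 24, -65, 80]
5 | PUSH -87 | [-69, 24, -65, 80, -87]

[-69, 24, -65, 80, -87]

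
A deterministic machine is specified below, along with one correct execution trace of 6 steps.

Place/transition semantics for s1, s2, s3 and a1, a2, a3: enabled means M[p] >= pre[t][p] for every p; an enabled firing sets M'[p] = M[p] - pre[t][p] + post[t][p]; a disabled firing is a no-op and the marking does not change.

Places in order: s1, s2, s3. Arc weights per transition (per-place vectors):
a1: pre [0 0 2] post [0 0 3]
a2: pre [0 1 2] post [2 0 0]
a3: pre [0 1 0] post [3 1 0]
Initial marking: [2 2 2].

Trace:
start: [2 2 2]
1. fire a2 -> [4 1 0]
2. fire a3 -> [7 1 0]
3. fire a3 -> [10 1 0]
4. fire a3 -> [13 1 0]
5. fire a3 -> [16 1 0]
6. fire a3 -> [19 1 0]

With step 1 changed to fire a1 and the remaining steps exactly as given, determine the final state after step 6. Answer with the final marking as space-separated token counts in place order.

17 2 3

(re-executing from step 1 with the substitution; state before step 1: [2 2 2])
1. fire a1 -> [2 2 3]
2. fire a3 -> [5 2 3]
3. fire a3 -> [8 2 3]
4. fire a3 -> [11 2 3]
5. fire a3 -> [14 2 3]
6. fire a3 -> [17 2 3]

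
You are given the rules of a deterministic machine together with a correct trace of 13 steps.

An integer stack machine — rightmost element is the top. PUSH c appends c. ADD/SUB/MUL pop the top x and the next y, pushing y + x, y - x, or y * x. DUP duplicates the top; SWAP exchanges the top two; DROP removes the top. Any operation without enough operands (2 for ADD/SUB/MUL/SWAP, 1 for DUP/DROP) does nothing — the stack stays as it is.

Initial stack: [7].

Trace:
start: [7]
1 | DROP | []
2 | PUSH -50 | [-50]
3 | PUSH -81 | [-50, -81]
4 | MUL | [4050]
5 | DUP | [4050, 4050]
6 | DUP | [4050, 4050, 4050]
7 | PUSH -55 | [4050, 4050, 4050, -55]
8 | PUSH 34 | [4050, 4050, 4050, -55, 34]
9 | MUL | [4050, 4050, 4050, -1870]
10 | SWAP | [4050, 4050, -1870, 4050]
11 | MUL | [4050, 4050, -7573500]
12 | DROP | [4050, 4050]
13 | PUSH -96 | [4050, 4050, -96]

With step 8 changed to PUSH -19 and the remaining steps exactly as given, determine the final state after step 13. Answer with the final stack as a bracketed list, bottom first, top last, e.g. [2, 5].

[4050, 4050, -96]

(re-executing from step 8 with the substitution; state before step 8: [4050, 4050, 4050, -55])
8 | PUSH -19 | [4050, 4050, 4050, -55, -19]
9 | MUL | [4050, 4050, 4050, 1045]
10 | SWAP | [4050, 4050, 1045, 4050]
11 | MUL | [4050, 4050, 4232250]
12 | DROP | [4050, 4050]
13 | PUSH -96 | [4050, 4050, -96]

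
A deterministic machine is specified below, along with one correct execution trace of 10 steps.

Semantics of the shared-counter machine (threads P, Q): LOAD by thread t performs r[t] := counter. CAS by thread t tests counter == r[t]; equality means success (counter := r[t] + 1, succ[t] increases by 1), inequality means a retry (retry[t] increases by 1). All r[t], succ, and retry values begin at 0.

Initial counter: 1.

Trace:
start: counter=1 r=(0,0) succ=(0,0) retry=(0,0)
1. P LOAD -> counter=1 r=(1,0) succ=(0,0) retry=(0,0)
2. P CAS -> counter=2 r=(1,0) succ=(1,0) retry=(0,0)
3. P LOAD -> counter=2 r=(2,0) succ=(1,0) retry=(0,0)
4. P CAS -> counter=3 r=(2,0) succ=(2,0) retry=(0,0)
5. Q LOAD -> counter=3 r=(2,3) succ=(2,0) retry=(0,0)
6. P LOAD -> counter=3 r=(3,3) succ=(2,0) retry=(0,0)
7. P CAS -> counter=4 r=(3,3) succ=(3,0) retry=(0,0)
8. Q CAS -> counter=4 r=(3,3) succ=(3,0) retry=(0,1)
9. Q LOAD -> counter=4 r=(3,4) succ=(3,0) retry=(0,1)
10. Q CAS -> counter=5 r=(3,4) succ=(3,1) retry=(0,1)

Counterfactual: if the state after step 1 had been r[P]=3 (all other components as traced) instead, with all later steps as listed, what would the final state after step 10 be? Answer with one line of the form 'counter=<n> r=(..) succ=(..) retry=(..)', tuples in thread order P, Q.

state after step 1 := counter=1 r=(3,0) succ=(0,0) retry=(0,0)
2. P CAS -> counter=1 r=(3,0) succ=(0,0) retry=(1,0)
3. P LOAD -> counter=1 r=(1,0) succ=(0,0) retry=(1,0)
4. P CAS -> counter=2 r=(1,0) succ=(1,0) retry=(1,0)
5. Q LOAD -> counter=2 r=(1,2) succ=(1,0) retry=(1,0)
6. P LOAD -> counter=2 r=(2,2) succ=(1,0) retry=(1,0)
7. P CAS -> counter=3 r=(2,2) succ=(2,0) retry=(1,0)
8. Q CAS -> counter=3 r=(2,2) succ=(2,0) retry=(1,1)
9. Q LOAD -> counter=3 r=(2,3) succ=(2,0) retry=(1,1)
10. Q CAS -> counter=4 r=(2,3) succ=(2,1) retry=(1,1)

counter=4 r=(2,3) succ=(2,1) retry=(1,1)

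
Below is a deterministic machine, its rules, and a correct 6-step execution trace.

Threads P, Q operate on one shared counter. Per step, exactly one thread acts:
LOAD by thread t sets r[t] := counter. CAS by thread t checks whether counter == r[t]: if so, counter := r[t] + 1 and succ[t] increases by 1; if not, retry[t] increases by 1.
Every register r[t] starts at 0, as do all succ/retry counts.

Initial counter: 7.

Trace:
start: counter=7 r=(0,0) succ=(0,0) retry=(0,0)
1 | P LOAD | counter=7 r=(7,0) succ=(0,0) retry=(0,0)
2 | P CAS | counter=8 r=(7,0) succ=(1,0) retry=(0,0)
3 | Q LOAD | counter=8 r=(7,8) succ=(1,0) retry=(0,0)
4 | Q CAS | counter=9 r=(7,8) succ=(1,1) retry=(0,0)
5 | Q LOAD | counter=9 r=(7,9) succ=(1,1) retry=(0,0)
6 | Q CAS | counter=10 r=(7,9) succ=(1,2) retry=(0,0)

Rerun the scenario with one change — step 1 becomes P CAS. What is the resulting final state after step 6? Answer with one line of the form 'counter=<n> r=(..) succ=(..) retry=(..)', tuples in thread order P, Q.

(re-executing from step 1 with the substitution; state before step 1: counter=7 r=(0,0) succ=(0,0) retry=(0,0))
1 | P CAS | counter=7 r=(0,0) succ=(0,0) retry=(1,0)
2 | P CAS | counter=7 r=(0,0) succ=(0,0) retry=(2,0)
3 | Q LOAD | counter=7 r=(0,7) succ=(0,0) retry=(2,0)
4 | Q CAS | counter=8 r=(0,7) succ=(0,1) retry=(2,0)
5 | Q LOAD | counter=8 r=(0,8) succ=(0,1) retry=(2,0)
6 | Q CAS | counter=9 r=(0,8) succ=(0,2) retry=(2,0)

counter=9 r=(0,8) succ=(0,2) retry=(2,0)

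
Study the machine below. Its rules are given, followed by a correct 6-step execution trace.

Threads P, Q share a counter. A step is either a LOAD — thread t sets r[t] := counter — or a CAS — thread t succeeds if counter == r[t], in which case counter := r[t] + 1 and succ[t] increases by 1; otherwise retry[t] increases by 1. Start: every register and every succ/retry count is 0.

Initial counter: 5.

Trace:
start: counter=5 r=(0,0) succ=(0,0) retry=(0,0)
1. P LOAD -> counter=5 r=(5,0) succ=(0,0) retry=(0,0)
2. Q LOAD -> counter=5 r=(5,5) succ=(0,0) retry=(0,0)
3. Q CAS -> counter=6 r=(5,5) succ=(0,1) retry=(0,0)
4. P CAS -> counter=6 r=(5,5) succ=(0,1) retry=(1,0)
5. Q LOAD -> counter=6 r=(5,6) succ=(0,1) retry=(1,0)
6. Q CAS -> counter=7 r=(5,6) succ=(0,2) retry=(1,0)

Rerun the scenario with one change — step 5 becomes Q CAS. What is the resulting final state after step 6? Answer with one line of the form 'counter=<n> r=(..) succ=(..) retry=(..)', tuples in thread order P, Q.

(re-executing from step 5 with the substitution; state before step 5: counter=6 r=(5,5) succ=(0,1) retry=(1,0))
5. Q CAS -> counter=6 r=(5,5) succ=(0,1) retry=(1,1)
6. Q CAS -> counter=6 r=(5,5) succ=(0,1) retry=(1,2)

counter=6 r=(5,5) succ=(0,1) retry=(1,2)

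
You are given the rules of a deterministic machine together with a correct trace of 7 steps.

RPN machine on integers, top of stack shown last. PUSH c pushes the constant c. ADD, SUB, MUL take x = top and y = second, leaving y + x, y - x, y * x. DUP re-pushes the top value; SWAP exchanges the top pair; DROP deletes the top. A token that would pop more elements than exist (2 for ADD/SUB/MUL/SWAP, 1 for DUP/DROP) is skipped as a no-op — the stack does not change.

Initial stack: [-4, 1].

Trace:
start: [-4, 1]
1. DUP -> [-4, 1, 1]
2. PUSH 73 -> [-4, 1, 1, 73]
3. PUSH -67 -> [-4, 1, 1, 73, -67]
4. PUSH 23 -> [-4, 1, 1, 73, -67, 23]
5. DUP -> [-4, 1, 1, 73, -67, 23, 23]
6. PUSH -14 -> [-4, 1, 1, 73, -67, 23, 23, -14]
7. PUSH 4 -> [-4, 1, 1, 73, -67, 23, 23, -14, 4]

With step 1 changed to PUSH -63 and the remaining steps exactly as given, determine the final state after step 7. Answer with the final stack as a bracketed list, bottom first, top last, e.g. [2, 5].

(re-executing from step 1 with the substitution; state before step 1: [-4, 1])
1. PUSH -63 -> [-4, 1, -63]
2. PUSH 73 -> [-4, 1, -63, 73]
3. PUSH -67 -> [-4, 1, -63, 73, -67]
4. PUSH 23 -> [-4, 1, -63, 73, -67, 23]
5. DUP -> [-4, 1, -63, 73, -67, 23, 23]
6. PUSH -14 -> [-4, 1, -63, 73, -67, 23, 23, -14]
7. PUSH 4 -> [-4, 1, -63, 73, -67, 23, 23, -14, 4]

[-4, 1, -63, 73, -67, 23, 23, -14, 4]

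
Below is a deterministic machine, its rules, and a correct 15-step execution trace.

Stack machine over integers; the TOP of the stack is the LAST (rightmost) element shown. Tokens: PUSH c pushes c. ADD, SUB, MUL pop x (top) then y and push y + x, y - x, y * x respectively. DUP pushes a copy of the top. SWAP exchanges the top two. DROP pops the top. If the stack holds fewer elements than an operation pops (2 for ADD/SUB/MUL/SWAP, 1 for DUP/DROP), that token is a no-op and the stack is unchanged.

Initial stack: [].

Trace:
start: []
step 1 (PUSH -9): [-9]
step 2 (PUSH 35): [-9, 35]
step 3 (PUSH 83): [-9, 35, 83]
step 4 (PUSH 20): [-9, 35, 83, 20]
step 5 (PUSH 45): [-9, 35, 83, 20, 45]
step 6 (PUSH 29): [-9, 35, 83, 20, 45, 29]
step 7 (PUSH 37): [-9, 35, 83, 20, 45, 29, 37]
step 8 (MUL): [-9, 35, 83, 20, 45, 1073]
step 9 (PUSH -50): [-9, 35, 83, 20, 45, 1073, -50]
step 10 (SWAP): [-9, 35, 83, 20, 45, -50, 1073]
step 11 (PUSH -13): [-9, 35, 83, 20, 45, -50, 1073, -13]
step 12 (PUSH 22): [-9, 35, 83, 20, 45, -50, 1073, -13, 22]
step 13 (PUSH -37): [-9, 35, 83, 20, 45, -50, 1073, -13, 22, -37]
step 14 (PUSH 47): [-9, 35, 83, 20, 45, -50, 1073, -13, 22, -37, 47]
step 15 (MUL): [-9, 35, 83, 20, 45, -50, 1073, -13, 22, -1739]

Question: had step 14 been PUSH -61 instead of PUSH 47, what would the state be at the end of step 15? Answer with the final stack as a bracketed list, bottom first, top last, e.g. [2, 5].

(re-executing from step 14 with the substitution; state before step 14: [-9, 35, 83, 20, 45, -50, 1073, -13, 22, -37])
step 14 (PUSH -61): [-9, 35, 83, 20, 45, -50, 1073, -13, 22, -37, -61]
step 15 (MUL): [-9, 35, 83, 20, 45, -50, 1073, -13, 22, 2257]

[-9, 35, 83, 20, 45, -50, 1073, -13, 22, 2257]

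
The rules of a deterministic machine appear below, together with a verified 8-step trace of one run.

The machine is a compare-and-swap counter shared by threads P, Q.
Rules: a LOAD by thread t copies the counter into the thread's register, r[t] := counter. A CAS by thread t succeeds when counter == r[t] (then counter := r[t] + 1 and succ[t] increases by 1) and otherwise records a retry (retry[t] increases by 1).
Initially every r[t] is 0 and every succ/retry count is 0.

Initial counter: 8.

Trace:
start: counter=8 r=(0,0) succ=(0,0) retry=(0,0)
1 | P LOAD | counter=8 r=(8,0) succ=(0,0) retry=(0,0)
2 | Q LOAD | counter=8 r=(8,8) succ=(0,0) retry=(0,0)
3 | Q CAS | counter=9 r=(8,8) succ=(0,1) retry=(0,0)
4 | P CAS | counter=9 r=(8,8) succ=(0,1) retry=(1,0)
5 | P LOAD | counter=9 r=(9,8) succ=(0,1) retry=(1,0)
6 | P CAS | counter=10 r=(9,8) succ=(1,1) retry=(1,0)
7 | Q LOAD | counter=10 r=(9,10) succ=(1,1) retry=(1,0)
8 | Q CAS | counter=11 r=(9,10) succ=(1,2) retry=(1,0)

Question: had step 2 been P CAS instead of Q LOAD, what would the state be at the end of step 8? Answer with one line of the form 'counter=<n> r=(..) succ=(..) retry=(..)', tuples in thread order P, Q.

(re-executing from step 2 with the substitution; state before step 2: counter=8 r=(8,0) succ=(0,0) retry=(0,0))
2 | P CAS | counter=9 r=(8,0) succ=(1,0) retry=(0,0)
3 | Q CAS | counter=9 r=(8,0) succ=(1,0) retry=(0,1)
4 | P CAS | counter=9 r=(8,0) succ=(1,0) retry=(1,1)
5 | P LOAD | counter=9 r=(9,0) succ=(1,0) retry=(1,1)
6 | P CAS | counter=10 r=(9,0) succ=(2,0) retry=(1,1)
7 | Q LOAD | counter=10 r=(9,10) succ=(2,0) retry=(1,1)
8 | Q CAS | counter=11 r=(9,10) succ=(2,1) retry=(1,1)

counter=11 r=(9,10) succ=(2,1) retry=(1,1)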